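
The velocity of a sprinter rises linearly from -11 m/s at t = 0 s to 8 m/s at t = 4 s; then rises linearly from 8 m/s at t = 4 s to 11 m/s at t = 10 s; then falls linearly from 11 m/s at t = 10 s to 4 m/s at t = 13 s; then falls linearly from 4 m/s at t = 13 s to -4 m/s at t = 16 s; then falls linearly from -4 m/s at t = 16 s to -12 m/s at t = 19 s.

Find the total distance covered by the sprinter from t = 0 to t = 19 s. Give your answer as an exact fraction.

4901/38 m

Total distance travelled is ∫|v| dt — sum the magnitudes of each area piece.
0–4 s: v = 0 at t = 44/19 s; triangle areas 242/19 + 128/19 = 370/19 m
4–10 s: |½(8 + 11)(6)| = 57 m
10–13 s: |½(11 + 4)(3)| = 22.5 m
13–16 s: v = 0 at t = 14.5 s; triangle areas 3 + 3 = 6 m
16–19 s: |½(-4 + -12)(3)| = 24 m
Total distance = 4901/38 m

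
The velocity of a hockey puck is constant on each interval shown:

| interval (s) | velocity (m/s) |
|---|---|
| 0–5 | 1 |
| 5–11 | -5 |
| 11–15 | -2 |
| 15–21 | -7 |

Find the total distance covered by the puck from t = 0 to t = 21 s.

85 m

Total distance travelled is ∫|v| dt — sum the magnitudes of each area piece.
0–5 s: |1| × 5 = 5 m
5–11 s: |-5| × 6 = 30 m
11–15 s: |-2| × 4 = 8 m
15–21 s: |-7| × 6 = 42 m
Total distance = 85 m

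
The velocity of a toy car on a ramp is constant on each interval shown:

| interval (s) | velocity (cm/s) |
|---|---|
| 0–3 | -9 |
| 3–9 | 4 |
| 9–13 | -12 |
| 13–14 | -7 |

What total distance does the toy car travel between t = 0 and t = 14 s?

106 cm

Total distance travelled is ∫|v| dt — sum the magnitudes of each area piece.
0–3 s: |-9| × 3 = 27 cm
3–9 s: |4| × 6 = 24 cm
9–13 s: |-12| × 4 = 48 cm
13–14 s: |-7| × 1 = 7 cm
Total distance = 106 cm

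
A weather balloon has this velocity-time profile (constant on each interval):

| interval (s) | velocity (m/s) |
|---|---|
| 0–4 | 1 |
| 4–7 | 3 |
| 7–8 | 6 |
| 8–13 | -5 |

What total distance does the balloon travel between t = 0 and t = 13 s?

44 m

Distance (not displacement) is the total path length: add the absolute areas under v-t.
0–4 s: |1| × 4 = 4 m
4–7 s: |3| × 3 = 9 m
7–8 s: |6| × 1 = 6 m
8–13 s: |-5| × 5 = 25 m
Total distance = 44 m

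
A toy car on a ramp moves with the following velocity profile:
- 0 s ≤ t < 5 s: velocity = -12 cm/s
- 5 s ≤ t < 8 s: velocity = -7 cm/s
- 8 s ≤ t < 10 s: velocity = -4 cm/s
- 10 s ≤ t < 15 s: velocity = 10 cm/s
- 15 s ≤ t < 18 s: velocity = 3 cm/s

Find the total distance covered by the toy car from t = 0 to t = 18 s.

148 cm

Distance (not displacement) is the total path length: add the absolute areas under v-t.
0–5 s: |-12| × 5 = 60 cm
5–8 s: |-7| × 3 = 21 cm
8–10 s: |-4| × 2 = 8 cm
10–15 s: |10| × 5 = 50 cm
15–18 s: |3| × 3 = 9 cm
Total distance = 148 cm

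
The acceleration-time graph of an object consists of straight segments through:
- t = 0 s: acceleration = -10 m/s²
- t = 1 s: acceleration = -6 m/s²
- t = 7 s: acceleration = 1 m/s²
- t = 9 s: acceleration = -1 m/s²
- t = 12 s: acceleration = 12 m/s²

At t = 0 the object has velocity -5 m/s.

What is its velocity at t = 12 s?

Δv equals the area under the a-t graph; then v = v₀ + Δv.
0–1 s: ½(-10 + -6)(1) = -8 m/s
1–7 s: ½(-6 + 1)(6) = -15 m/s
7–9 s: ½(1 + -1)(2) = 0 m/s
9–12 s: ½(-1 + 12)(3) = 16.5 m/s
Δv = -6.5 m/s, so v(12) = -5 + (-6.5) = -11.5 m/s.

-11.5 m/s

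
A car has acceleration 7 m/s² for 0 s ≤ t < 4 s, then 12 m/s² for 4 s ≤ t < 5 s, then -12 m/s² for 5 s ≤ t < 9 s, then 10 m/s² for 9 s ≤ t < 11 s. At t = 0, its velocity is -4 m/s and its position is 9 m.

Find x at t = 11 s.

On each constant-a segment, Δv = aΔt and Δx = v₀Δt + ½aΔt²; chain segment to segment.
0–4 s: v starts -4 m/s; Δx = -4·4 + ½·7·4² = 40 m; v ends 24 m/s.
4–5 s: v starts 24 m/s; Δx = 24·1 + ½·12·1² = 30 m; v ends 36 m/s.
5–9 s: v starts 36 m/s; Δx = 36·4 + ½·-12·4² = 48 m; v ends -12 m/s.
9–11 s: v starts -12 m/s; Δx = -12·2 + ½·10·2² = -4 m; v ends 8 m/s.
x(11) = 9 + Σ Δx = 123 m.

123 m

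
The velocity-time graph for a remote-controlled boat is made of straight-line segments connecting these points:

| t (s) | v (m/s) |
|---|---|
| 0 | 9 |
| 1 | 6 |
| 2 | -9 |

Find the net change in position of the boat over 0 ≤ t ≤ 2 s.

Displacement is the signed area under the v-t curve.
0–1 s: ½(9 + 6)(1) = 7.5 m
1–2 s: ½(6 + -9)(1) = -1.5 m
Net displacement = 6 m

6 m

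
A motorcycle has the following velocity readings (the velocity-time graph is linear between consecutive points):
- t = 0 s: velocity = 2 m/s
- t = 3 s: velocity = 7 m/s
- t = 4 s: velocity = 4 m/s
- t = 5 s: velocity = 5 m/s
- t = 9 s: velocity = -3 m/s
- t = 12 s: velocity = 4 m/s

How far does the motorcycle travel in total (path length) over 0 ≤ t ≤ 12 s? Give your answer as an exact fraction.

523/14 m

Distance (not displacement) is the total path length: add the absolute areas under v-t.
0–3 s: |½(2 + 7)(3)| = 13.5 m
3–4 s: |½(7 + 4)(1)| = 5.5 m
4–5 s: |½(4 + 5)(1)| = 4.5 m
5–9 s: v = 0 at t = 7.5 s; triangle areas 6.25 + 2.25 = 8.5 m
9–12 s: v = 0 at t = 72/7 s; triangle areas 27/14 + 24/7 = 75/14 m
Total distance = 523/14 m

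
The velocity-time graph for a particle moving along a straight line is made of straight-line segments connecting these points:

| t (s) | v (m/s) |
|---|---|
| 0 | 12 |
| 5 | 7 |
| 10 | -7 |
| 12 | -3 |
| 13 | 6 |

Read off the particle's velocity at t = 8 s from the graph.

On 5–10 s the graph is linear from 7 to -7 m/s: v(8) = 7 + (-7 − 7)·(8 − 5)/(10 − 5) = -1.4 m/s.

-1.4 m/s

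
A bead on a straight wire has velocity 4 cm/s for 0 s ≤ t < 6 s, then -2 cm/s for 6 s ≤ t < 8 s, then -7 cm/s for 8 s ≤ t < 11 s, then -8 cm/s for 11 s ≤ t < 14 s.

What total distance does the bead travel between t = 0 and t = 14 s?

73 cm

Distance (not displacement) is the total path length: add the absolute areas under v-t.
0–6 s: |4| × 6 = 24 cm
6–8 s: |-2| × 2 = 4 cm
8–11 s: |-7| × 3 = 21 cm
11–14 s: |-8| × 3 = 24 cm
Total distance = 73 cm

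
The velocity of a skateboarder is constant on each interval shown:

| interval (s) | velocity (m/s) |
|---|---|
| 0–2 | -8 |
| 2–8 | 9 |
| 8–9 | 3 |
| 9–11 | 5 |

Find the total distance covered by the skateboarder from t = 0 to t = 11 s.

83 m

Distance (not displacement) is the total path length: add the absolute areas under v-t.
0–2 s: |-8| × 2 = 16 m
2–8 s: |9| × 6 = 54 m
8–9 s: |3| × 1 = 3 m
9–11 s: |5| × 2 = 10 m
Total distance = 83 m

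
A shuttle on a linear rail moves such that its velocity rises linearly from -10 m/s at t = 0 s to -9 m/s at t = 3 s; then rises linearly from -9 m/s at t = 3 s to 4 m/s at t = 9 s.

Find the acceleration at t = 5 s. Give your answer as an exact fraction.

Acceleration is the slope of the v-t graph on 3–9 s: (4 − -9)/(9 − 3) = 13/6 m/s².

13/6 m/s²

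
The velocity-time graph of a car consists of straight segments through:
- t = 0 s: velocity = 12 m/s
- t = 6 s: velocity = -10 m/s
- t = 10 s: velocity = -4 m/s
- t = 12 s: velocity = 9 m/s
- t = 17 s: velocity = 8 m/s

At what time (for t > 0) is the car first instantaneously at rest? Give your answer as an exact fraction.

t = 36/11 s

v changes sign on 0–6 s (from 12 to -10); the graph is linear there, so v = 0 at t = 0 + (-12)·(6 − 0)/(-10 − 12) = 36/11 s.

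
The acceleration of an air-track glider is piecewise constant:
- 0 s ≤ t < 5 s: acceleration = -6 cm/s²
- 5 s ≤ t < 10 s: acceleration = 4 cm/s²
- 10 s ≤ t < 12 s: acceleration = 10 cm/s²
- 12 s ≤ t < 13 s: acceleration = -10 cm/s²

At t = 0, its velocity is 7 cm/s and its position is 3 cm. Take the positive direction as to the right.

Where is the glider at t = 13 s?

On each constant-a segment, Δv = aΔt and Δx = v₀Δt + ½aΔt²; chain segment to segment.
0–5 s: v starts 7 cm/s; Δx = 7·5 + ½·-6·5² = -40 cm; v ends -23 cm/s.
5–10 s: v starts -23 cm/s; Δx = -23·5 + ½·4·5² = -65 cm; v ends -3 cm/s.
10–12 s: v starts -3 cm/s; Δx = -3·2 + ½·10·2² = 14 cm; v ends 17 cm/s.
12–13 s: v starts 17 cm/s; Δx = 17·1 + ½·-10·1² = 12 cm; v ends 7 cm/s.
x(13) = 3 + Σ Δx = -76 cm.

-76 cm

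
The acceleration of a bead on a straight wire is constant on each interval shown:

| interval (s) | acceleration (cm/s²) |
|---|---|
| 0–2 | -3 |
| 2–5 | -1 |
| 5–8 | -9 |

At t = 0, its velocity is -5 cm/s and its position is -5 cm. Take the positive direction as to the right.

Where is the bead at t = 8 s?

On each constant-a segment, Δv = aΔt and Δx = v₀Δt + ½aΔt²; chain segment to segment.
0–2 s: v starts -5 cm/s; Δx = -5·2 + ½·-3·2² = -16 cm; v ends -11 cm/s.
2–5 s: v starts -11 cm/s; Δx = -11·3 + ½·-1·3² = -37.5 cm; v ends -14 cm/s.
5–8 s: v starts -14 cm/s; Δx = -14·3 + ½·-9·3² = -82.5 cm; v ends -41 cm/s.
x(8) = -5 + Σ Δx = -141 cm.

-141 cm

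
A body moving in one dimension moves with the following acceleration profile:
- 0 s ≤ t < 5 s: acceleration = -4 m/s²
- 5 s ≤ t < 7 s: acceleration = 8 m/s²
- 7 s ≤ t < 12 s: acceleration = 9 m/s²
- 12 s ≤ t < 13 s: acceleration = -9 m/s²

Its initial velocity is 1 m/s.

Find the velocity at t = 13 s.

Δv equals the area under the a-t graph; then v = v₀ + Δv.
0–5 s: -4 × 5 = -20 m/s
5–7 s: 8 × 2 = 16 m/s
7–12 s: 9 × 5 = 45 m/s
12–13 s: -9 × 1 = -9 m/s
Δv = 32 m/s, so v(13) = 1 + (32) = 33 m/s.

33 m/s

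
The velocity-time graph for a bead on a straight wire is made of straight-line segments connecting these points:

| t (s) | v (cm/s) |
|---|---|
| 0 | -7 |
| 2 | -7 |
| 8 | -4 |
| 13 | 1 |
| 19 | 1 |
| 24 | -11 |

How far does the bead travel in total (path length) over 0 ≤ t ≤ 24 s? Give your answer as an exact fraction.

1043/12 cm

Total distance travelled is ∫|v| dt — sum the magnitudes of each area piece.
0–2 s: |-7| × 2 = 14 cm
2–8 s: |½(-7 + -4)(6)| = 33 cm
8–13 s: v = 0 at t = 12 s; triangle areas 8 + 0.5 = 8.5 cm
13–19 s: |1| × 6 = 6 cm
19–24 s: v = 0 at t = 233/12 s; triangle areas 5/24 + 605/24 = 305/12 cm
Total distance = 1043/12 cm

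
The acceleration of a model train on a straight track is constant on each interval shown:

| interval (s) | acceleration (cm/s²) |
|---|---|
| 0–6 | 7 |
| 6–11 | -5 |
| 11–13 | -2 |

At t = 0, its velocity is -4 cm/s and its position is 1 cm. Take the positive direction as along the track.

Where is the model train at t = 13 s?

252.5 cm

On each constant-a segment, Δv = aΔt and Δx = v₀Δt + ½aΔt²; chain segment to segment.
0–6 s: v starts -4 cm/s; Δx = -4·6 + ½·7·6² = 102 cm; v ends 38 cm/s.
6–11 s: v starts 38 cm/s; Δx = 38·5 + ½·-5·5² = 127.5 cm; v ends 13 cm/s.
11–13 s: v starts 13 cm/s; Δx = 13·2 + ½·-2·2² = 22 cm; v ends 9 cm/s.
x(13) = 1 + Σ Δx = 252.5 cm.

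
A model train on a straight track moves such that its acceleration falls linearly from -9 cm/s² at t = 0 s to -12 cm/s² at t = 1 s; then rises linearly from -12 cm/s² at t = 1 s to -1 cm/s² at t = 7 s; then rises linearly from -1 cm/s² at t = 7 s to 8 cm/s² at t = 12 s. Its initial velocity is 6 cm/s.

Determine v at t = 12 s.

Δv equals the area under the a-t graph; then v = v₀ + Δv.
0–1 s: ½(-9 + -12)(1) = -10.5 cm/s
1–7 s: ½(-12 + -1)(6) = -39 cm/s
7–12 s: ½(-1 + 8)(5) = 17.5 cm/s
Δv = -32 cm/s, so v(12) = 6 + (-32) = -26 cm/s.

-26 cm/s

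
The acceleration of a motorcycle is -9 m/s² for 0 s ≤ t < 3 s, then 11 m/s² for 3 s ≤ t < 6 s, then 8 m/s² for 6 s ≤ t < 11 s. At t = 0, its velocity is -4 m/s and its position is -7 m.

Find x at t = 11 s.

On each constant-a segment, Δv = aΔt and Δx = v₀Δt + ½aΔt²; chain segment to segment.
0–3 s: v starts -4 m/s; Δx = -4·3 + ½·-9·3² = -52.5 m; v ends -31 m/s.
3–6 s: v starts -31 m/s; Δx = -31·3 + ½·11·3² = -43.5 m; v ends 2 m/s.
6–11 s: v starts 2 m/s; Δx = 2·5 + ½·8·5² = 110 m; v ends 42 m/s.
x(11) = -7 + Σ Δx = 7 m.

7 m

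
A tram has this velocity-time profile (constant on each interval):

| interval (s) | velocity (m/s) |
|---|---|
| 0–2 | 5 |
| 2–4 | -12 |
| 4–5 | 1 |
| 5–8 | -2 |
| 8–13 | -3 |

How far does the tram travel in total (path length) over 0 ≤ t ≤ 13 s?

56 m

Distance (not displacement) is the total path length: add the absolute areas under v-t.
0–2 s: |5| × 2 = 10 m
2–4 s: |-12| × 2 = 24 m
4–5 s: |1| × 1 = 1 m
5–8 s: |-2| × 3 = 6 m
8–13 s: |-3| × 5 = 15 m
Total distance = 56 m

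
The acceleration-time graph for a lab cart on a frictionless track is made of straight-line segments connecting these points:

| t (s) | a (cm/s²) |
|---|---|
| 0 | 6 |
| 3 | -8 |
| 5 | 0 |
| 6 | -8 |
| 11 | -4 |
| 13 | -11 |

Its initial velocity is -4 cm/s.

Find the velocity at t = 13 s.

Δv equals the area under the a-t graph; then v = v₀ + Δv.
0–3 s: ½(6 + -8)(3) = -3 cm/s
3–5 s: ½(-8 + 0)(2) = -8 cm/s
5–6 s: ½(0 + -8)(1) = -4 cm/s
6–11 s: ½(-8 + -4)(5) = -30 cm/s
11–13 s: ½(-4 + -11)(2) = -15 cm/s
Δv = -60 cm/s, so v(13) = -4 + (-60) = -64 cm/s.

-64 cm/s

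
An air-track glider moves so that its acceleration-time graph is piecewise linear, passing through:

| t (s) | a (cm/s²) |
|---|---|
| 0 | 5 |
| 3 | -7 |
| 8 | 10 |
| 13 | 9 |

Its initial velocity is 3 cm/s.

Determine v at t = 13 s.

55 cm/s

Δv equals the area under the a-t graph; then v = v₀ + Δv.
0–3 s: ½(5 + -7)(3) = -3 cm/s
3–8 s: ½(-7 + 10)(5) = 7.5 cm/s
8–13 s: ½(10 + 9)(5) = 47.5 cm/s
Δv = 52 cm/s, so v(13) = 3 + (52) = 55 cm/s.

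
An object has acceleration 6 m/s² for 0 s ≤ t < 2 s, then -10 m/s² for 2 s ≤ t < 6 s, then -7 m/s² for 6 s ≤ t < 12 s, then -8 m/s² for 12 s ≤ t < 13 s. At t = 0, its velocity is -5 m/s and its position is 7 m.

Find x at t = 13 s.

On each constant-a segment, Δv = aΔt and Δx = v₀Δt + ½aΔt²; chain segment to segment.
0–2 s: v starts -5 m/s; Δx = -5·2 + ½·6·2² = 2 m; v ends 7 m/s.
2–6 s: v starts 7 m/s; Δx = 7·4 + ½·-10·4² = -52 m; v ends -33 m/s.
6–12 s: v starts -33 m/s; Δx = -33·6 + ½·-7·6² = -324 m; v ends -75 m/s.
12–13 s: v starts -75 m/s; Δx = -75·1 + ½·-8·1² = -79 m; v ends -83 m/s.
x(13) = 7 + Σ Δx = -446 m.

-446 m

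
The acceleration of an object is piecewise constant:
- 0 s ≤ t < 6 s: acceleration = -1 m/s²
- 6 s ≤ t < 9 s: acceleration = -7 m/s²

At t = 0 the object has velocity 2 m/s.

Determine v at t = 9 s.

Δv equals the area under the a-t graph; then v = v₀ + Δv.
0–6 s: -1 × 6 = -6 m/s
6–9 s: -7 × 3 = -21 m/s
Δv = -27 m/s, so v(9) = 2 + (-27) = -25 m/s.

-25 m/s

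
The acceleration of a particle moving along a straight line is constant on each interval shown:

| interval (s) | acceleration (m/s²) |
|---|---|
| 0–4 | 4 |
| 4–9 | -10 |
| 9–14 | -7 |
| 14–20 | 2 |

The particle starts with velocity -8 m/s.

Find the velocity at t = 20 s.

Δv equals the area under the a-t graph; then v = v₀ + Δv.
0–4 s: 4 × 4 = 16 m/s
4–9 s: -10 × 5 = -50 m/s
9–14 s: -7 × 5 = -35 m/s
14–20 s: 2 × 6 = 12 m/s
Δv = -57 m/s, so v(20) = -8 + (-57) = -65 m/s.

-65 m/s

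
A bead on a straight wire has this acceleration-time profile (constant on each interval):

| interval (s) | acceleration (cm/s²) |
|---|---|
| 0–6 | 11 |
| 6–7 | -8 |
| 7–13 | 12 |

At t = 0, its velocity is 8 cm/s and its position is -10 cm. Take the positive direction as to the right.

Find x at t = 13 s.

On each constant-a segment, Δv = aΔt and Δx = v₀Δt + ½aΔt²; chain segment to segment.
0–6 s: v starts 8 cm/s; Δx = 8·6 + ½·11·6² = 246 cm; v ends 74 cm/s.
6–7 s: v starts 74 cm/s; Δx = 74·1 + ½·-8·1² = 70 cm; v ends 66 cm/s.
7–13 s: v starts 66 cm/s; Δx = 66·6 + ½·12·6² = 612 cm; v ends 138 cm/s.
x(13) = -10 + Σ Δx = 918 cm.

918 cm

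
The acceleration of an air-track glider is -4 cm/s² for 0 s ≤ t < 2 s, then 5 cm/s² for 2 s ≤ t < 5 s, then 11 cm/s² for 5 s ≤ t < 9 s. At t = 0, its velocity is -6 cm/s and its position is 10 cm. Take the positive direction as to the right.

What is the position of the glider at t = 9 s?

62.5 cm

On each constant-a segment, Δv = aΔt and Δx = v₀Δt + ½aΔt²; chain segment to segment.
0–2 s: v starts -6 cm/s; Δx = -6·2 + ½·-4·2² = -20 cm; v ends -14 cm/s.
2–5 s: v starts -14 cm/s; Δx = -14·3 + ½·5·3² = -19.5 cm; v ends 1 cm/s.
5–9 s: v starts 1 cm/s; Δx = 1·4 + ½·11·4² = 92 cm; v ends 45 cm/s.
x(9) = 10 + Σ Δx = 62.5 cm.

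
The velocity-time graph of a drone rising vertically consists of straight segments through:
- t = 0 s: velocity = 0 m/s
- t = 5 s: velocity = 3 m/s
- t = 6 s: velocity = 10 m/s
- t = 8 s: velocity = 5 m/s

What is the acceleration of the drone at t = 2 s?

Acceleration is the slope of the v-t graph on 0–5 s: (3 − 0)/(5 − 0) = 0.6 m/s².

0.6 m/s²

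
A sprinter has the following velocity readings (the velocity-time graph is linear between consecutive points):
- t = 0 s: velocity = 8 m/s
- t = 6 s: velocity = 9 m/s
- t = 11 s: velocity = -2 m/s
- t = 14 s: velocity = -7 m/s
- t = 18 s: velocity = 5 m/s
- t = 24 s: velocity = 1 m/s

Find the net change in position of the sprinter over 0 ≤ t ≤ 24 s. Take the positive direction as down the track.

69 m

Net displacement equals the area under the velocity-time graph (areas below the axis count negative).
0–6 s: ½(8 + 9)(6) = 51 m
6–11 s: ½(9 + -2)(5) = 17.5 m
11–14 s: ½(-2 + -7)(3) = -13.5 m
14–18 s: ½(-7 + 5)(4) = -4 m
18–24 s: ½(5 + 1)(6) = 18 m
Net displacement = 69 m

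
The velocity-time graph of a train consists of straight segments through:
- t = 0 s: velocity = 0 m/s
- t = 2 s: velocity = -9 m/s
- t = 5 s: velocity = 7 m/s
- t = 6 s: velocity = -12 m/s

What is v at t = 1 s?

-4.5 m/s

On 0–2 s the graph is linear from 0 to -9 m/s: v(1) = 0 + (-9 − 0)·(1 − 0)/(2 − 0) = -4.5 m/s.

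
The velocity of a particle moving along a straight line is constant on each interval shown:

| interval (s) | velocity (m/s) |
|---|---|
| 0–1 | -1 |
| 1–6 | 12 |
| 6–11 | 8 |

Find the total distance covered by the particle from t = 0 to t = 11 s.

101 m

Total distance travelled is ∫|v| dt — sum the magnitudes of each area piece.
0–1 s: |-1| × 1 = 1 m
1–6 s: |12| × 5 = 60 m
6–11 s: |8| × 5 = 40 m
Total distance = 101 m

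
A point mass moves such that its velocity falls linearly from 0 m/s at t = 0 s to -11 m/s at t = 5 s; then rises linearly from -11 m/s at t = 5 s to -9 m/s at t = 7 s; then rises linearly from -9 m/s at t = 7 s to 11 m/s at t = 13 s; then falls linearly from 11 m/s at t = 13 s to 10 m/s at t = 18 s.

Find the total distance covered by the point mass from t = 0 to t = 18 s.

Total distance travelled is ∫|v| dt — sum the magnitudes of each area piece.
0–5 s: |½(0 + -11)(5)| = 27.5 m
5–7 s: |½(-11 + -9)(2)| = 20 m
7–13 s: v = 0 at t = 9.7 s; triangle areas 12.15 + 18.15 = 30.3 m
13–18 s: |½(11 + 10)(5)| = 52.5 m
Total distance = 130.3 m

130.3 m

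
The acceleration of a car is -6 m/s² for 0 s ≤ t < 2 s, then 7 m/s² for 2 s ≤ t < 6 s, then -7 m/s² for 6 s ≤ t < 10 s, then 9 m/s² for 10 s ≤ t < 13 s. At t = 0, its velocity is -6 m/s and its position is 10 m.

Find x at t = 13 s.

On each constant-a segment, Δv = aΔt and Δx = v₀Δt + ½aΔt²; chain segment to segment.
0–2 s: v starts -6 m/s; Δx = -6·2 + ½·-6·2² = -24 m; v ends -18 m/s.
2–6 s: v starts -18 m/s; Δx = -18·4 + ½·7·4² = -16 m; v ends 10 m/s.
6–10 s: v starts 10 m/s; Δx = 10·4 + ½·-7·4² = -16 m; v ends -18 m/s.
10–13 s: v starts -18 m/s; Δx = -18·3 + ½·9·3² = -13.5 m; v ends 9 m/s.
x(13) = 10 + Σ Δx = -59.5 m.

-59.5 m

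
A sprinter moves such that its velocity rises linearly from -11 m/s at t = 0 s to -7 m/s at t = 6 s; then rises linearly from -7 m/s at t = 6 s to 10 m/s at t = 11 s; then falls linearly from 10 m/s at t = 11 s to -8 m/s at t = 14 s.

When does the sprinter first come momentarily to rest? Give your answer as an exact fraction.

t = 137/17 s

v changes sign on 6–11 s (from -7 to 10); the graph is linear there, so v = 0 at t = 6 + (7)·(11 − 6)/(10 − -7) = 137/17 s.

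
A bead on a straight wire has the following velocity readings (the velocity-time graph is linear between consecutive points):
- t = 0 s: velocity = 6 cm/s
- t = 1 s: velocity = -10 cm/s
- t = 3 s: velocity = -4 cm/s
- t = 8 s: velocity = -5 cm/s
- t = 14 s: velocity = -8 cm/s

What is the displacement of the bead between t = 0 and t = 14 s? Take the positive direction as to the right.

-77.5 cm

Net displacement equals the area under the velocity-time graph (areas below the axis count negative).
0–1 s: ½(6 + -10)(1) = -2 cm
1–3 s: ½(-10 + -4)(2) = -14 cm
3–8 s: ½(-4 + -5)(5) = -22.5 cm
8–14 s: ½(-5 + -8)(6) = -39 cm
Net displacement = -77.5 cm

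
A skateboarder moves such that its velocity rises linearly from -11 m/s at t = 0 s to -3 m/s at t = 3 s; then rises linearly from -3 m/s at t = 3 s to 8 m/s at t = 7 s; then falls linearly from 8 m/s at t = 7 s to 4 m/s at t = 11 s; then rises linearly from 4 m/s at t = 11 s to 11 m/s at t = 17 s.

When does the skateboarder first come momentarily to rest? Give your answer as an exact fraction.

t = 45/11 s

v changes sign on 3–7 s (from -3 to 8); the graph is linear there, so v = 0 at t = 3 + (3)·(7 − 3)/(8 − -3) = 45/11 s.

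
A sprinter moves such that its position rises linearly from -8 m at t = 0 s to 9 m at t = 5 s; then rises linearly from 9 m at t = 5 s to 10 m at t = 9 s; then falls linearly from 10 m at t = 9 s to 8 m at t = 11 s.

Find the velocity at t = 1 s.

Velocity is the slope of the x-t graph on 0–5 s: (9 − -8)/(5 − 0) = 3.4 m/s.

3.4 m/s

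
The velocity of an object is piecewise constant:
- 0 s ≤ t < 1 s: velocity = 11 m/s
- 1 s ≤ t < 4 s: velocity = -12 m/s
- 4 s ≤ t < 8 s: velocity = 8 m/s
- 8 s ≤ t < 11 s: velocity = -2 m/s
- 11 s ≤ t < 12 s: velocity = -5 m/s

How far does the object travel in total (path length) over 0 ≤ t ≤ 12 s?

90 m

Distance (not displacement) is the total path length: add the absolute areas under v-t.
0–1 s: |11| × 1 = 11 m
1–4 s: |-12| × 3 = 36 m
4–8 s: |8| × 4 = 32 m
8–11 s: |-2| × 3 = 6 m
11–12 s: |-5| × 1 = 5 m
Total distance = 90 m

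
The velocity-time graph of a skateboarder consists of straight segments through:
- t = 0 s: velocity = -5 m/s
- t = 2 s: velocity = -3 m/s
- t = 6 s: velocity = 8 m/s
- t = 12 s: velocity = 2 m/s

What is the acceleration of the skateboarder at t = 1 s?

Acceleration is the slope of the v-t graph on 0–2 s: (-3 − -5)/(2 − 0) = 1 m/s².

1 m/s²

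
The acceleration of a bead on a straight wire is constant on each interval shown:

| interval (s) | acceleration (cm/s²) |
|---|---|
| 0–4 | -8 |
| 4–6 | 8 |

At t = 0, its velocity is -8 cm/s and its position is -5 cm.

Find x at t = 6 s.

-165 cm

On each constant-a segment, Δv = aΔt and Δx = v₀Δt + ½aΔt²; chain segment to segment.
0–4 s: v starts -8 cm/s; Δx = -8·4 + ½·-8·4² = -96 cm; v ends -40 cm/s.
4–6 s: v starts -40 cm/s; Δx = -40·2 + ½·8·2² = -64 cm; v ends -24 cm/s.
x(6) = -5 + Σ Δx = -165 cm.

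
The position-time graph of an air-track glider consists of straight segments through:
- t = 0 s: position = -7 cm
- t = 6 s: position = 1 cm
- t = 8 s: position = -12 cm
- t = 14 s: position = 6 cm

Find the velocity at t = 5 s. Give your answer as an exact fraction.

4/3 cm/s

Velocity is the slope of the x-t graph on 0–6 s: (1 − -7)/(6 − 0) = 4/3 cm/s.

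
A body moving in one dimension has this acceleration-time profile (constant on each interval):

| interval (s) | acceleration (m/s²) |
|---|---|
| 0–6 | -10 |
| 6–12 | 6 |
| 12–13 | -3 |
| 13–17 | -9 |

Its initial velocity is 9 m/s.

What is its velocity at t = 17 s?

-54 m/s

Δv equals the area under the a-t graph; then v = v₀ + Δv.
0–6 s: -10 × 6 = -60 m/s
6–12 s: 6 × 6 = 36 m/s
12–13 s: -3 × 1 = -3 m/s
13–17 s: -9 × 4 = -36 m/s
Δv = -63 m/s, so v(17) = 9 + (-63) = -54 m/s.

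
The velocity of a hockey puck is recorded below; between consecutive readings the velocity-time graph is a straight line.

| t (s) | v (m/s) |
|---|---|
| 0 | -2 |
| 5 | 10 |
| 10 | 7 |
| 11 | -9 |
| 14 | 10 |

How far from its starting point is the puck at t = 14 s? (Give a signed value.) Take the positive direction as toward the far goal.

Displacement is the signed area under the v-t curve.
0–5 s: ½(-2 + 10)(5) = 20 m
5–10 s: ½(10 + 7)(5) = 42.5 m
10–11 s: ½(7 + -9)(1) = -1 m
11–14 s: ½(-9 + 10)(3) = 1.5 m
Net displacement = 63 m

63 m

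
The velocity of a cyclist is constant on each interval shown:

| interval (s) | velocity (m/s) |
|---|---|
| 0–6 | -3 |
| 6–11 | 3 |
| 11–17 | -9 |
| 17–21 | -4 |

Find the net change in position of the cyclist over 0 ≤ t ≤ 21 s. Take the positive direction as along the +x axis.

-73 m

Displacement is the signed area under the v-t curve.
0–6 s: -3 × 6 = -18 m
6–11 s: 3 × 5 = 15 m
11–17 s: -9 × 6 = -54 m
17–21 s: -4 × 4 = -16 m
Net displacement = -73 m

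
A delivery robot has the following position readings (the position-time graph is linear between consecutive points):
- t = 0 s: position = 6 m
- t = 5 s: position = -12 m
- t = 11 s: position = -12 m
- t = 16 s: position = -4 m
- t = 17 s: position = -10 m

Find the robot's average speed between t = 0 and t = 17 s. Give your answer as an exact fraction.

Average speed = (total path length)/(elapsed time); on a piecewise-linear x-t graph the path length is Σ|Δx|.
0–5 s: |Δx| = |-12 − 6| = 18 m
5–11 s: |Δx| = |-12 − -12| = 0 m
11–16 s: |Δx| = |-4 − -12| = 8 m
16–17 s: |Δx| = |-10 − -4| = 6 m
Total path = 32 m; average speed = 32/17 = 32/17 m/s.

32/17 m/s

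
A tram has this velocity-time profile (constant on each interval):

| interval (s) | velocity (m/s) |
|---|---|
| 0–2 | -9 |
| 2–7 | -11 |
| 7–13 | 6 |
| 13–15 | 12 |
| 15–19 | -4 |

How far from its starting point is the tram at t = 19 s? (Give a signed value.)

Displacement is the signed area under the v-t curve.
0–2 s: -9 × 2 = -18 m
2–7 s: -11 × 5 = -55 m
7–13 s: 6 × 6 = 36 m
13–15 s: 12 × 2 = 24 m
15–19 s: -4 × 4 = -16 m
Net displacement = -29 m

-29 m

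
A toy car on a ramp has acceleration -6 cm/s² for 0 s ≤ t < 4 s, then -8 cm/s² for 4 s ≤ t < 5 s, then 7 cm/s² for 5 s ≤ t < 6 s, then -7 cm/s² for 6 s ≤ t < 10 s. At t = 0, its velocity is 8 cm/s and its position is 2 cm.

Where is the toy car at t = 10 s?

On each constant-a segment, Δv = aΔt and Δx = v₀Δt + ½aΔt²; chain segment to segment.
0–4 s: v starts 8 cm/s; Δx = 8·4 + ½·-6·4² = -16 cm; v ends -16 cm/s.
4–5 s: v starts -16 cm/s; Δx = -16·1 + ½·-8·1² = -20 cm; v ends -24 cm/s.
5–6 s: v starts -24 cm/s; Δx = -24·1 + ½·7·1² = -20.5 cm; v ends -17 cm/s.
6–10 s: v starts -17 cm/s; Δx = -17·4 + ½·-7·4² = -124 cm; v ends -45 cm/s.
x(10) = 2 + Σ Δx = -178.5 cm.

-178.5 cm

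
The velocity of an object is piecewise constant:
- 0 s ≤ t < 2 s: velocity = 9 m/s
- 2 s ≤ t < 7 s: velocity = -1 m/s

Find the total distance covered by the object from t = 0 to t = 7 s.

Distance (not displacement) is the total path length: add the absolute areas under v-t.
0–2 s: |9| × 2 = 18 m
2–7 s: |-1| × 5 = 5 m
Total distance = 23 m

23 m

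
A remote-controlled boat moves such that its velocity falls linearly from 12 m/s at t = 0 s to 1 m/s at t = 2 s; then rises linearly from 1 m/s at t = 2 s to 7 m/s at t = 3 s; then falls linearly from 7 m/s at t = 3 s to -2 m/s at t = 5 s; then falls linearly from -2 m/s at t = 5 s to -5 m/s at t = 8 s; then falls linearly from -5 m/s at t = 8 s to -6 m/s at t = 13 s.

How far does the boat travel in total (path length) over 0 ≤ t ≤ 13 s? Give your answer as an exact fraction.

Distance (not displacement) is the total path length: add the absolute areas under v-t.
0–2 s: |½(12 + 1)(2)| = 13 m
2–3 s: |½(1 + 7)(1)| = 4 m
3–5 s: v = 0 at t = 41/9 s; triangle areas 49/9 + 4/9 = 53/9 m
5–8 s: |½(-2 + -5)(3)| = 10.5 m
8–13 s: |½(-5 + -6)(5)| = 27.5 m
Total distance = 548/9 m

548/9 m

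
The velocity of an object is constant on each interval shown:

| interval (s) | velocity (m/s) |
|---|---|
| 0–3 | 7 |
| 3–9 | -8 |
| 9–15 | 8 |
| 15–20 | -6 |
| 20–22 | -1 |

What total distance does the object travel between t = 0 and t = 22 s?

149 m

Distance (not displacement) is the total path length: add the absolute areas under v-t.
0–3 s: |7| × 3 = 21 m
3–9 s: |-8| × 6 = 48 m
9–15 s: |8| × 6 = 48 m
15–20 s: |-6| × 5 = 30 m
20–22 s: |-1| × 2 = 2 m
Total distance = 149 m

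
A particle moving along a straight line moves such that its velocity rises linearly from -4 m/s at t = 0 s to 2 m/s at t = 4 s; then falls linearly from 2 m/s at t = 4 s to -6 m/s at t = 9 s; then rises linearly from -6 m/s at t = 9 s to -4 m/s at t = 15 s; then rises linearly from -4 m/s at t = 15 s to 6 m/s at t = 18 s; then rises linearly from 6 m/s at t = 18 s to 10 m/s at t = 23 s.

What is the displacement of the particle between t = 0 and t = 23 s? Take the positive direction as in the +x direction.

Net displacement equals the area under the velocity-time graph (areas below the axis count negative).
0–4 s: ½(-4 + 2)(4) = -4 m
4–9 s: ½(2 + -6)(5) = -10 m
9–15 s: ½(-6 + -4)(6) = -30 m
15–18 s: ½(-4 + 6)(3) = 3 m
18–23 s: ½(6 + 10)(5) = 40 m
Net displacement = -1 m

-1 m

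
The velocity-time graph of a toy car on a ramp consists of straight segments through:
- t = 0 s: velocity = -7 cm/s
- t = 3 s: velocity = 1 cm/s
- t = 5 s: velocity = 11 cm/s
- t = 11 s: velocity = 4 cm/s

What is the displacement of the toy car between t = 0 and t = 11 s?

48 cm

Displacement is the signed area under the v-t curve.
0–3 s: ½(-7 + 1)(3) = -9 cm
3–5 s: ½(1 + 11)(2) = 12 cm
5–11 s: ½(11 + 4)(6) = 45 cm
Net displacement = 48 cm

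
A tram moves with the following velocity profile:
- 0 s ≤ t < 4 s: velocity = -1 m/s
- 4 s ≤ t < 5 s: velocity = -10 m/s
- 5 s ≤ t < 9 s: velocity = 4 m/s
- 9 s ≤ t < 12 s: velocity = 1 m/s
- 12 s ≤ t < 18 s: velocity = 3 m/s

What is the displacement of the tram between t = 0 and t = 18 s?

23 m

Displacement is the signed area under the v-t curve.
0–4 s: -1 × 4 = -4 m
4–5 s: -10 × 1 = -10 m
5–9 s: 4 × 4 = 16 m
9–12 s: 1 × 3 = 3 m
12–18 s: 3 × 6 = 18 m
Net displacement = 23 m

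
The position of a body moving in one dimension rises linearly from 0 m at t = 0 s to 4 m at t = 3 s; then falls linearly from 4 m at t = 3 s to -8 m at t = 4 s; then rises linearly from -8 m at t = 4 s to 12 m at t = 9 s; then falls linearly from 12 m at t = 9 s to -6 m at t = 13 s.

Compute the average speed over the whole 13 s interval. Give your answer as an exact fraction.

Average speed = (total path length)/(elapsed time); on a piecewise-linear x-t graph the path length is Σ|Δx|.
0–3 s: |Δx| = |4 − 0| = 4 m
3–4 s: |Δx| = |-8 − 4| = 12 m
4–9 s: |Δx| = |12 − -8| = 20 m
9–13 s: |Δx| = |-6 − 12| = 18 m
Total path = 54 m; average speed = 54/13 = 54/13 m/s.

54/13 m/s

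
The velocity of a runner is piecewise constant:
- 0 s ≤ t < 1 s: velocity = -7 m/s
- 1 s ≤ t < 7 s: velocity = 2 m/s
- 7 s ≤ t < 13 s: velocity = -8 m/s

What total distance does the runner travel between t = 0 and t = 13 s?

Distance (not displacement) is the total path length: add the absolute areas under v-t.
0–1 s: |-7| × 1 = 7 m
1–7 s: |2| × 6 = 12 m
7–13 s: |-8| × 6 = 48 m
Total distance = 67 m

67 m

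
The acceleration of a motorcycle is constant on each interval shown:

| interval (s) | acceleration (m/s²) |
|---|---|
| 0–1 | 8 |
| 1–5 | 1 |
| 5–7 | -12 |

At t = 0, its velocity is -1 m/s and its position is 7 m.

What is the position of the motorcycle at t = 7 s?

44 m

On each constant-a segment, Δv = aΔt and Δx = v₀Δt + ½aΔt²; chain segment to segment.
0–1 s: v starts -1 m/s; Δx = -1·1 + ½·8·1² = 3 m; v ends 7 m/s.
1–5 s: v starts 7 m/s; Δx = 7·4 + ½·1·4² = 36 m; v ends 11 m/s.
5–7 s: v starts 11 m/s; Δx = 11·2 + ½·-12·2² = -2 m; v ends -13 m/s.
x(7) = 7 + Σ Δx = 44 m.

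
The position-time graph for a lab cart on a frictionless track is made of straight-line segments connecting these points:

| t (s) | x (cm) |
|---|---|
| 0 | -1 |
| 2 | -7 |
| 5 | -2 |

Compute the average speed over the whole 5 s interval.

Average speed = (total path length)/(elapsed time); on a piecewise-linear x-t graph the path length is Σ|Δx|.
0–2 s: |Δx| = |-7 − -1| = 6 cm
2–5 s: |Δx| = |-2 − -7| = 5 cm
Total path = 11 cm; average speed = 11/5 = 2.2 cm/s.

2.2 cm/s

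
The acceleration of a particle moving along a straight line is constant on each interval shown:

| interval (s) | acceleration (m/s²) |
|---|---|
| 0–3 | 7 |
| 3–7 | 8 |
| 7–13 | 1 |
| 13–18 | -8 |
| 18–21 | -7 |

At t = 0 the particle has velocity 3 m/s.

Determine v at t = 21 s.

1 m/s

Δv equals the area under the a-t graph; then v = v₀ + Δv.
0–3 s: 7 × 3 = 21 m/s
3–7 s: 8 × 4 = 32 m/s
7–13 s: 1 × 6 = 6 m/s
13–18 s: -8 × 5 = -40 m/s
18–21 s: -7 × 3 = -21 m/s
Δv = -2 m/s, so v(21) = 3 + (-2) = 1 m/s.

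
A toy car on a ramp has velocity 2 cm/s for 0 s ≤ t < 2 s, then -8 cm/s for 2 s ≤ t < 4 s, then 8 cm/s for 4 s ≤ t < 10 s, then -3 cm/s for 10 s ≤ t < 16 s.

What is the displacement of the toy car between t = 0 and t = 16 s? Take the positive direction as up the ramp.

18 cm

Net displacement equals the area under the velocity-time graph (areas below the axis count negative).
0–2 s: 2 × 2 = 4 cm
2–4 s: -8 × 2 = -16 cm
4–10 s: 8 × 6 = 48 cm
10–16 s: -3 × 6 = -18 cm
Net displacement = 18 cm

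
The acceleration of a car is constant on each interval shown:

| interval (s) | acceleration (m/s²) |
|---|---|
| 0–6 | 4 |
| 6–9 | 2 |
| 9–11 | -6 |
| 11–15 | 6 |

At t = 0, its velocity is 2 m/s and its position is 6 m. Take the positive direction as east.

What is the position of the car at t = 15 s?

357 m

On each constant-a segment, Δv = aΔt and Δx = v₀Δt + ½aΔt²; chain segment to segment.
0–6 s: v starts 2 m/s; Δx = 2·6 + ½·4·6² = 84 m; v ends 26 m/s.
6–9 s: v starts 26 m/s; Δx = 26·3 + ½·2·3² = 87 m; v ends 32 m/s.
9–11 s: v starts 32 m/s; Δx = 32·2 + ½·-6·2² = 52 m; v ends 20 m/s.
11–15 s: v starts 20 m/s; Δx = 20·4 + ½·6·4² = 128 m; v ends 44 m/s.
x(15) = 6 + Σ Δx = 357 m.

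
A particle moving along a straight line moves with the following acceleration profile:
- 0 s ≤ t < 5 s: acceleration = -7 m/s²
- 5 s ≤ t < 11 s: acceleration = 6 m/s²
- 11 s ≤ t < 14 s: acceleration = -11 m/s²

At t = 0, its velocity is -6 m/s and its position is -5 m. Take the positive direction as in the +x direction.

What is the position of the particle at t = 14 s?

-325 m

On each constant-a segment, Δv = aΔt and Δx = v₀Δt + ½aΔt²; chain segment to segment.
0–5 s: v starts -6 m/s; Δx = -6·5 + ½·-7·5² = -117.5 m; v ends -41 m/s.
5–11 s: v starts -41 m/s; Δx = -41·6 + ½·6·6² = -138 m; v ends -5 m/s.
11–14 s: v starts -5 m/s; Δx = -5·3 + ½·-11·3² = -64.5 m; v ends -38 m/s.
x(14) = -5 + Σ Δx = -325 m.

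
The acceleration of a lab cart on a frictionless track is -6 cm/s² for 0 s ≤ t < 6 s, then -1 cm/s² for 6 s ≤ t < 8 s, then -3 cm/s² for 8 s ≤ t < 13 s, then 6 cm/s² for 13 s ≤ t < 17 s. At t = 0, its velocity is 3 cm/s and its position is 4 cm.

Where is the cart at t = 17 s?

On each constant-a segment, Δv = aΔt and Δx = v₀Δt + ½aΔt²; chain segment to segment.
0–6 s: v starts 3 cm/s; Δx = 3·6 + ½·-6·6² = -90 cm; v ends -33 cm/s.
6–8 s: v starts -33 cm/s; Δx = -33·2 + ½·-1·2² = -68 cm; v ends -35 cm/s.
8–13 s: v starts -35 cm/s; Δx = -35·5 + ½·-3·5² = -212.5 cm; v ends -50 cm/s.
13–17 s: v starts -50 cm/s; Δx = -50·4 + ½·6·4² = -152 cm; v ends -26 cm/s.
x(17) = 4 + Σ Δx = -518.5 cm.

-518.5 cm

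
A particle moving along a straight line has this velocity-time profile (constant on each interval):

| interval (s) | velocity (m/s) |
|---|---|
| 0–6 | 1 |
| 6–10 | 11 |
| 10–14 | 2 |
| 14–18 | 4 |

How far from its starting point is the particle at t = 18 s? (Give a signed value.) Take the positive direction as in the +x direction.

Net displacement equals the area under the velocity-time graph (areas below the axis count negative).
0–6 s: 1 × 6 = 6 m
6–10 s: 11 × 4 = 44 m
10–14 s: 2 × 4 = 8 m
14–18 s: 4 × 4 = 16 m
Net displacement = 74 m

74 m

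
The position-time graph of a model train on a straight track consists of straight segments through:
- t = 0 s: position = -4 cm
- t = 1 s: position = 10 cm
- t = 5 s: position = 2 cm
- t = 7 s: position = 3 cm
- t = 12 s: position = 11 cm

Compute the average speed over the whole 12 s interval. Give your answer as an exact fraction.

Average speed = (total path length)/(elapsed time); on a piecewise-linear x-t graph the path length is Σ|Δx|.
0–1 s: |Δx| = |10 − -4| = 14 cm
1–5 s: |Δx| = |2 − 10| = 8 cm
5–7 s: |Δx| = |3 − 2| = 1 cm
7–12 s: |Δx| = |11 − 3| = 8 cm
Total path = 31 cm; average speed = 31/12 = 31/12 cm/s.

31/12 cm/s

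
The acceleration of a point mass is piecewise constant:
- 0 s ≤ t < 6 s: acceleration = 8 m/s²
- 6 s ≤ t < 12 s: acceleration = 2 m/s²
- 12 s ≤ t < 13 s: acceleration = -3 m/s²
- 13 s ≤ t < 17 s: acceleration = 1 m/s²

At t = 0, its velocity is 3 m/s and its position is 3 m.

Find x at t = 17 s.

On each constant-a segment, Δv = aΔt and Δx = v₀Δt + ½aΔt²; chain segment to segment.
0–6 s: v starts 3 m/s; Δx = 3·6 + ½·8·6² = 162 m; v ends 51 m/s.
6–12 s: v starts 51 m/s; Δx = 51·6 + ½·2·6² = 342 m; v ends 63 m/s.
12–13 s: v starts 63 m/s; Δx = 63·1 + ½·-3·1² = 61.5 m; v ends 60 m/s.
13–17 s: v starts 60 m/s; Δx = 60·4 + ½·1·4² = 248 m; v ends 64 m/s.
x(17) = 3 + Σ Δx = 816.5 m.

816.5 m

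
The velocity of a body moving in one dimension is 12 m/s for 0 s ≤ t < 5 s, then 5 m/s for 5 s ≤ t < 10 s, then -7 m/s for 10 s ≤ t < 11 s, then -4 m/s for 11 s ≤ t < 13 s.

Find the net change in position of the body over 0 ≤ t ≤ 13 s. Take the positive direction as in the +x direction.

70 m

Displacement is the signed area under the v-t curve.
0–5 s: 12 × 5 = 60 m
5–10 s: 5 × 5 = 25 m
10–11 s: -7 × 1 = -7 m
11–13 s: -4 × 2 = -8 m
Net displacement = 70 m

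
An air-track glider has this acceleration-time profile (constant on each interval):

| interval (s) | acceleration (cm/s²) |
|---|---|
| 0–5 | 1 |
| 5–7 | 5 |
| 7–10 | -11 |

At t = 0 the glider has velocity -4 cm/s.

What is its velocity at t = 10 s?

-22 cm/s

Δv equals the area under the a-t graph; then v = v₀ + Δv.
0–5 s: 1 × 5 = 5 cm/s
5–7 s: 5 × 2 = 10 cm/s
7–10 s: -11 × 3 = -33 cm/s
Δv = -18 cm/s, so v(10) = -4 + (-18) = -22 cm/s.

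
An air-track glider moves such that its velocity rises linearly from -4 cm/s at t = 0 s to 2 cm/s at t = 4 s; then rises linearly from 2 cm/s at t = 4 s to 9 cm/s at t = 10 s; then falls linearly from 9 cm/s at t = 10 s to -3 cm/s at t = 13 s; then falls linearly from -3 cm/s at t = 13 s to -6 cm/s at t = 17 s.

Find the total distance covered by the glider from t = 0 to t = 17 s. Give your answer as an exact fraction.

Distance (not displacement) is the total path length: add the absolute areas under v-t.
0–4 s: v = 0 at t = 8/3 s; triangle areas 16/3 + 4/3 = 20/3 cm
4–10 s: |½(2 + 9)(6)| = 33 cm
10–13 s: v = 0 at t = 12.25 s; triangle areas 10.125 + 1.125 = 11.25 cm
13–17 s: |½(-3 + -6)(4)| = 18 cm
Total distance = 827/12 cm

827/12 cm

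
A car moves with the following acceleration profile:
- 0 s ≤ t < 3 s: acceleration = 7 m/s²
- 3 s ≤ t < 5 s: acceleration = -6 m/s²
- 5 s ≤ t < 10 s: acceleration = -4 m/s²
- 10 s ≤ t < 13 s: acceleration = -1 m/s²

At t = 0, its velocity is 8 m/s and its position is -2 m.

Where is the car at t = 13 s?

On each constant-a segment, Δv = aΔt and Δx = v₀Δt + ½aΔt²; chain segment to segment.
0–3 s: v starts 8 m/s; Δx = 8·3 + ½·7·3² = 55.5 m; v ends 29 m/s.
3–5 s: v starts 29 m/s; Δx = 29·2 + ½·-6·2² = 46 m; v ends 17 m/s.
5–10 s: v starts 17 m/s; Δx = 17·5 + ½·-4·5² = 35 m; v ends -3 m/s.
10–13 s: v starts -3 m/s; Δx = -3·3 + ½·-1·3² = -13.5 m; v ends -6 m/s.
x(13) = -2 + Σ Δx = 121 m.

121 m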